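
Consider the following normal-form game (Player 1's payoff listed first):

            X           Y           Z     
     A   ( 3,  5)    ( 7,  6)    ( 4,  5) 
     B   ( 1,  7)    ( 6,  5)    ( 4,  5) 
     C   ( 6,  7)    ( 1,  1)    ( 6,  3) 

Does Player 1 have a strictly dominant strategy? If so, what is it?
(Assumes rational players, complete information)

No strictly dominant strategy exists for Player 1

Work:
A strategy strictly dominates another if it gives a strictly higher payoff against every opponent action. Compare each pair of P1's strategies column-by-column:
  A vs B: [3 vs 1, 7 vs 6, 4 vs 4] → A does not strictly dominate B (column Z: 4 ≤ 4)
  A vs C: [3 vs 6, 7 vs 1, 4 vs 6] → A does not strictly dominate C (column X: 3 ≤ 6)
  B vs A: [1 vs 3, 6 vs 7, 4 vs 4] → B does not strictly dominate A (column X: 1 ≤ 3)
  B vs C: [1 vs 6, 6 vs 1, 4 vs 6] → B does not strictly dominate C (column X: 1 ≤ 6)
  C vs A: [6 vs 3, 1 vs 7, 6 vs 4] → C does not strictly dominate A (column Y: 1 ≤ 7)
  C vs B: [6 vs 1, 1 vs 6, 6 vs 4] → C does not strictly dominate B (column Y: 1 ≤ 6)
No single strategy strictly dominates all others → no strictly dominant strategy.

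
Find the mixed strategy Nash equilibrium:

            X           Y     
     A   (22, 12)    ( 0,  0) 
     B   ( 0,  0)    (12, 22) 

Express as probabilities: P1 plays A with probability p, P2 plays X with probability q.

p = 0.6471, q = 0.3529

Work:
Find probabilities that make opponent indifferent:
P2 chooses q to make P1 indifferent between A and B
P1 chooses p to make P2 indifferent between X and Y
Mixed NE: P1 plays (A: 0.6471, B: 0.3529), P2 plays (X: 0.3529, Y: 0.6471)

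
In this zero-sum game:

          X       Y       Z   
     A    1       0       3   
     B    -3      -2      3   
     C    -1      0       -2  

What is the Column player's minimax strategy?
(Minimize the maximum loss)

Column should play Y, value = 0

Work:
Column player minimizes Row's maximum payoff:
Column X: max payoff to Row = 1
Column Y: max payoff to Row = 0
Column Z: max payoff to Row = 3
Minimum is 0, achieved by column Y.
Minimax strategy: Y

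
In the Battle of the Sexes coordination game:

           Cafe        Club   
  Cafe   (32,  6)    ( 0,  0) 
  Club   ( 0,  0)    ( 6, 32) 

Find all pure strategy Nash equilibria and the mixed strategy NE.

Pure NE: (Cafe, Cafe) and (Club, Club); Mixed NE: p = 0.8421, q = 0.1579

Work:
Check pure NE:
(Cafe, Cafe): (32, 6) - no unilateral deviation beneficial
(Club, Club): (6, 32) - no unilateral deviation beneficial
Mixed NE: P1 plays Cafe with p = 0.8421, P2 plays Cafe with q = 0.1579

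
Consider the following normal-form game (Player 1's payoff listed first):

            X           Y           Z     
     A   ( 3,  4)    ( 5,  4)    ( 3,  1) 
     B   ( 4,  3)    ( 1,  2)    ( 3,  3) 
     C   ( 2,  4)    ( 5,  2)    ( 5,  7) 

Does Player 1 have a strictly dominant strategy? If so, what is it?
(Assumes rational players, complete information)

No strictly dominant strategy exists for Player 1

Work:
A strategy strictly dominates another if it gives a strictly higher payoff against every opponent action. Compare each pair of P1's strategies column-by-column:
  A vs B: [3 vs 4, 5 vs 1, 3 vs 3] → A does not strictly dominate B (column X: 3 ≤ 4)
  A vs C: [3 vs 2, 5 vs 5, 3 vs 5] → A does not strictly dominate C (column Y: 5 ≤ 5)
  B vs A: [4 vs 3, 1 vs 5, 3 vs 3] → B does not strictly dominate A (column Y: 1 ≤ 5)
  B vs C: [4 vs 2, 1 vs 5, 3 vs 5] → B does not strictly dominate C (column Y: 1 ≤ 5)
  C vs A: [2 vs 3, 5 vs 5, 5 vs 3] → C does not strictly dominate A (column X: 2 ≤ 3)
  C vs B: [2 vs 4, 5 vs 1, 5 vs 3] → C does not strictly dominate B (column X: 2 ≤ 4)
No single strategy strictly dominates all others → no strictly dominant strategy.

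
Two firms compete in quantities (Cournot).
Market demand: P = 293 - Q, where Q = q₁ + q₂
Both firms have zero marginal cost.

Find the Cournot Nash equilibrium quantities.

q₁* = q₂* = 97.67; P* = 97.67

Work:
Profit: π_i = P·q_i = (a - q_i - q_j)·q_i
FOC: ∂π_i/∂q_i = a - 2q_i - q_j = 0
Reaction function: q_i = (293 - q_j)/2
Symmetry: q* = 293/3 = 97.67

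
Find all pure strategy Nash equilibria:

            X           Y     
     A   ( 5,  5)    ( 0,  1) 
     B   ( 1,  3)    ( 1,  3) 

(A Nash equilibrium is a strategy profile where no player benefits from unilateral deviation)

Nash equilibrium: (A, X), (B, Y)

Work:
Best responses:
  P1 vs X: payoffs [5, 1] → best response A (payoff 5)
  P1 vs Y: payoffs [0, 1] → best response B (payoff 1)
  P2 vs A: payoffs [5, 1] → best response X (payoff 5)
  P2 vs B: payoffs [3, 3] → best response X/Y (payoff 3)
Mutual best responses: (A,X), (B,Y) → Nash equilibria.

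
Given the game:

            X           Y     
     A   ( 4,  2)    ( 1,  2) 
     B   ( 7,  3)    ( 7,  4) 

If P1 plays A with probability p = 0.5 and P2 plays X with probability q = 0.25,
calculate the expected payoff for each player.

E[P1] = 4.375, E[P2] = 2.875

Work:
E[P1] = p·q·π₁(A,X) + p·(1-q)·π₁(A,Y) + (1-p)·q·π₁(B,X) + (1-p)·(1-q)·π₁(B,Y)
= 0.5·0.25·4 + 0.5·0.75·1 + 0.5·0.25·7 + 0.5·0.75·7
= 4.375

E[P2] = 2.875 (similar calculation)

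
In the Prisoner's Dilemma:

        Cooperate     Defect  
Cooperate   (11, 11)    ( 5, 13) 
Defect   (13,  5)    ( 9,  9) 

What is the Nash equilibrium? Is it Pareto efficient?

(Defect, Defect) is NE; not Pareto efficient

Work:
Defect dominates Cooperate for both players:
If P2 cooperates: Defect (13) > Cooperate (11)
If P2 defects: Defect (9) > Cooperate (5)
NE: (Defect, Defect) with payoff (9, 9)
But (Cooperate, Cooperate) = (11, 11) Pareto dominates (9, 9)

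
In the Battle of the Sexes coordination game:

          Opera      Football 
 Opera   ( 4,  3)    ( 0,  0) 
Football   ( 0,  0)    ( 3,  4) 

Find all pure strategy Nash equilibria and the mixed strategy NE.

Pure NE: (Opera, Opera) and (Football, Football); Mixed NE: p = 0.5714, q = 0.4286

Work:
Check pure NE:
(Opera, Opera): (4, 3) - no unilateral deviation beneficial
(Football, Football): (3, 4) - no unilateral deviation beneficial
Mixed NE: P1 plays Opera with p = 0.5714, P2 plays Opera with q = 0.4286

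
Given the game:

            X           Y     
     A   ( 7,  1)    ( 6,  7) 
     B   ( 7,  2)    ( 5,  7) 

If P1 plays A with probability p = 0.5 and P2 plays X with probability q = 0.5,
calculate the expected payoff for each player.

E[P1] = 6.25, E[P2] = 4.25

Work:
E[P1] = p·q·π₁(A,X) + p·(1-q)·π₁(A,Y) + (1-p)·q·π₁(B,X) + (1-p)·(1-q)·π₁(B,Y)
= 0.5·0.5·7 + 0.5·0.5·6 + 0.5·0.5·7 + 0.5·0.5·5
= 6.25

E[P2] = 4.25 (similar calculation)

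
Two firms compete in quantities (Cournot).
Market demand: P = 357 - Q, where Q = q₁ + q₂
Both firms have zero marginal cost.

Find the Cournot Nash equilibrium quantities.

q₁* = q₂* = 119.0; P* = 119.0

Work:
Profit: π_i = P·q_i = (a - q_i - q_j)·q_i
FOC: ∂π_i/∂q_i = a - 2q_i - q_j = 0
Reaction function: q_i = (357 - q_j)/2
Symmetry: q* = 357/3 = 119.0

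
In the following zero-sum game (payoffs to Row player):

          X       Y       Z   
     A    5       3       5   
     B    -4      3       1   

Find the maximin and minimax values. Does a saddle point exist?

Maximin = 3, Minimax = 3, Saddle: True

Work:
Row minimums: [3, -4] → maximin = 3
Column maximums: [5, 3, 5] → minimax = 3
Saddle point exists! Game value = 3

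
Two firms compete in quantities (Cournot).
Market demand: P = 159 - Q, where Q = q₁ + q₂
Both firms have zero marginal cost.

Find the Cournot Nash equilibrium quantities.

q₁* = q₂* = 53.0; P* = 53.0

Work:
Profit: π_i = P·q_i = (a - q_i - q_j)·q_i
FOC: ∂π_i/∂q_i = a - 2q_i - q_j = 0
Reaction function: q_i = (159 - q_j)/2
Symmetry: q* = 159/3 = 53.0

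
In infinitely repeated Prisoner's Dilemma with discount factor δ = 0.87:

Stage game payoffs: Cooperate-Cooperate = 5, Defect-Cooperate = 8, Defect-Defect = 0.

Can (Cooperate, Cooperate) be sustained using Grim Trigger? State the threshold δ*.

δ* = 0.375; since δ = 0.87 ≥ 0.375, cooperation can be sustained

Work:
For Grim Trigger:
Cooperate forever: 5/(1-δ)
Defect then punished: 8 + 0·δ/(1-δ)
Need: 5/(1-δ) ≥ 8 + 0·δ/(1-δ)
Solving: δ ≥ (T-R)/(T-P) = (8-5)/(8-0) = 0.375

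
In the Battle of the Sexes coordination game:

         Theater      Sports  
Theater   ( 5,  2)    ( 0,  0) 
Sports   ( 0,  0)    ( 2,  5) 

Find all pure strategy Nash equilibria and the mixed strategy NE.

Pure NE: (Theater, Theater) and (Sports, Sports); Mixed NE: p = 0.7143, q = 0.2857

Work:
Check pure NE:
(Theater, Theater): (5, 2) - no unilateral deviation beneficial
(Sports, Sports): (2, 5) - no unilateral deviation beneficial
Mixed NE: P1 plays Theater with p = 0.7143, P2 plays Theater with q = 0.2857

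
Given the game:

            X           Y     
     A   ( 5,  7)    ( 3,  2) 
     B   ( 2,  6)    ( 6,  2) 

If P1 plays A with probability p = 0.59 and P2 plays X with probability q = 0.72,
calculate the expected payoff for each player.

E[P1] = 3.8988, E[P2] = 5.3048

Work:
E[P1] = p·q·π₁(A,X) + p·(1-q)·π₁(A,Y) + (1-p)·q·π₁(B,X) + (1-p)·(1-q)·π₁(B,Y)
= 0.59·0.72·5 + 0.59·0.28·3 + 0.41·0.72·2 + 0.41·0.28·6
= 3.8988

E[P2] = 5.3048 (similar calculation)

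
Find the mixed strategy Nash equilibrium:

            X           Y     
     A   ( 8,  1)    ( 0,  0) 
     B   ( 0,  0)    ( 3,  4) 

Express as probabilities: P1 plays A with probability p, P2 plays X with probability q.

p = 0.8, q = 0.2727

Work:
Find probabilities that make opponent indifferent:
P2 chooses q to make P1 indifferent between A and B
P1 chooses p to make P2 indifferent between X and Y
Mixed NE: P1 plays (A: 0.8, B: 0.2), P2 plays (X: 0.2727, Y: 0.7273)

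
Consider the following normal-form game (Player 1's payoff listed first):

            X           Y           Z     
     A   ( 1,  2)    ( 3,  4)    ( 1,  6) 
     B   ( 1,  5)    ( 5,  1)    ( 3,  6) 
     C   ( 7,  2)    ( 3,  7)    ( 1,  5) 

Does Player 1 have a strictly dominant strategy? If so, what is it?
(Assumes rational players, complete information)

No strictly dominant strategy exists for Player 1

Work:
A strategy strictly dominates another if it gives a strictly higher payoff against every opponent action. Compare each pair of P1's strategies column-by-column:
  A vs B: [1 vs 1, 3 vs 5, 1 vs 3] → A does not strictly dominate B (column X: 1 ≤ 1)
  A vs C: [1 vs 7, 3 vs 3, 1 vs 1] → A does not strictly dominate C (column X: 1 ≤ 7)
  B vs A: [1 vs 1, 5 vs 3, 3 vs 1] → B does not strictly dominate A (column X: 1 ≤ 1)
  B vs C: [1 vs 7, 5 vs 3, 3 vs 1] → B does not strictly dominate C (column X: 1 ≤ 7)
  C vs A: [7 vs 1, 3 vs 3, 1 vs 1] → C does not strictly dominate A (column Y: 3 ≤ 3)
  C vs B: [7 vs 1, 3 vs 5, 1 vs 3] → C does not strictly dominate B (column Y: 3 ≤ 5)
No single strategy strictly dominates all others → no strictly dominant strategy.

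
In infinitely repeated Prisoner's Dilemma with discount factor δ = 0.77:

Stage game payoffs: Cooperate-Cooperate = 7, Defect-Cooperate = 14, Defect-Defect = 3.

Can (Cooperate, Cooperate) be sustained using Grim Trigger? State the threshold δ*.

δ* = 0.6364; since δ = 0.77 ≥ 0.6364, cooperation can be sustained

Work:
For Grim Trigger:
Cooperate forever: 7/(1-δ)
Defect then punished: 14 + 3·δ/(1-δ)
Need: 7/(1-δ) ≥ 14 + 3·δ/(1-δ)
Solving: δ ≥ (T-R)/(T-P) = (14-7)/(14-3) = 0.6364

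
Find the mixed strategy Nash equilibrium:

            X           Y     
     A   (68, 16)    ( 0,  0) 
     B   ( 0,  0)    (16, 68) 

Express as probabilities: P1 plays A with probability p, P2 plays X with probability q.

p = 0.8095, q = 0.1905

Work:
Find probabilities that make opponent indifferent:
P2 chooses q to make P1 indifferent between A and B
P1 chooses p to make P2 indifferent between X and Y
Mixed NE: P1 plays (A: 0.8095, B: 0.1905), P2 plays (X: 0.1905, Y: 0.8095)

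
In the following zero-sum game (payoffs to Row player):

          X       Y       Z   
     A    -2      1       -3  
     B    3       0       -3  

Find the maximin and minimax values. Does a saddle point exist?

Maximin = -3, Minimax = -3, Saddle: True

Work:
Row minimums: [-3, -3] → maximin = -3
Column maximums: [3, 1, -3] → minimax = -3
Saddle point exists! Game value = -3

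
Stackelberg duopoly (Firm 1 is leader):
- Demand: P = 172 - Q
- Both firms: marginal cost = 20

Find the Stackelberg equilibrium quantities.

q₁* (leader) = 76.0, q₂* (follower) = 38.0

Work:
Follower's reaction: q₂ = (a - c - q₁)/2
Leader substitutes: π₁ = q₁·(a - q₁ - (a-c-q₁)/2 - c)
FOC: q₁* = (172 - 20)/2 = 76.00
Then: q₂* = (172 - 20 - 76.0)/2 = 38.00
Leader has first-mover advantage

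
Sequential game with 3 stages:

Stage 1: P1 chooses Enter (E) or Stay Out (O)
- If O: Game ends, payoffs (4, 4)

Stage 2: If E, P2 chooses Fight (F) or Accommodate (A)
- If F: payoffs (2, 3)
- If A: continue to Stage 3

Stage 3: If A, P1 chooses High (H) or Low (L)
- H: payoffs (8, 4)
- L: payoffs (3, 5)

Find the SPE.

SPE: (E, A, H); Outcome (8, 4)

Work:
Stage 3: P1 chooses H (8 vs 3)
Stage 2: P2: F->3, A->4 (anticipating H). Choose A
Stage 1: P1: O->4, E->8 (anticipating A, H). Choose E
SPE path: E -> A -> H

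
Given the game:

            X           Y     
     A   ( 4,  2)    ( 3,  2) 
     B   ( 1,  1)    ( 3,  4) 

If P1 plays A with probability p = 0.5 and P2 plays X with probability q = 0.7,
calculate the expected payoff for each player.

E[P1] = 2.65, E[P2] = 1.95

Work:
E[P1] = p·q·π₁(A,X) + p·(1-q)·π₁(A,Y) + (1-p)·q·π₁(B,X) + (1-p)·(1-q)·π₁(B,Y)
= 0.5·0.7·4 + 0.5·0.3·3 + 0.5·0.7·1 + 0.5·0.3·3
= 2.65

E[P2] = 1.95 (similar calculation)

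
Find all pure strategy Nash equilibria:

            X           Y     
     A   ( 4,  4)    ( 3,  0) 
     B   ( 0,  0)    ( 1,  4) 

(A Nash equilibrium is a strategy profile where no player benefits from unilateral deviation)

Nash equilibrium: (A, X)

Work:
Best responses:
  P1 vs X: payoffs [4, 0] → best response A (payoff 4)
  P1 vs Y: payoffs [3, 1] → best response A (payoff 3)
  P2 vs A: payoffs [4, 0] → best response X (payoff 4)
  P2 vs B: payoffs [0, 4] → best response Y (payoff 4)
Mutual best responses: (A,X) → Nash equilibria.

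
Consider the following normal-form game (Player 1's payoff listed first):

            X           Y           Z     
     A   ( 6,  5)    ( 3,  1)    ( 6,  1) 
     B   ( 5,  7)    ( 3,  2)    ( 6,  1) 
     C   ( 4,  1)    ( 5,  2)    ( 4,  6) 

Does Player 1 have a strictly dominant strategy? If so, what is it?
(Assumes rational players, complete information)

No strictly dominant strategy exists for Player 1

Work:
A strategy strictly dominates another if it gives a strictly higher payoff against every opponent action. Compare each pair of P1's strategies column-by-column:
  A vs B: [6 vs 5, 3 vs 3, 6 vs 6] → A does not strictly dominate B (column Y: 3 ≤ 3)
  A vs C: [6 vs 4, 3 vs 5, 6 vs 4] → A does not strictly dominate C (column Y: 3 ≤ 5)
  B vs A: [5 vs 6, 3 vs 3, 6 vs 6] → B does not strictly dominate A (column X: 5 ≤ 6)
  B vs C: [5 vs 4, 3 vs 5, 6 vs 4] → B does not strictly dominate C (column Y: 3 ≤ 5)
  C vs A: [4 vs 6, 5 vs 3, 4 vs 6] → C does not strictly dominate A (column X: 4 ≤ 6)
  C vs B: [4 vs 5, 5 vs 3, 4 vs 6] → C does not strictly dominate B (column X: 4 ≤ 5)
No single strategy strictly dominates all others → no strictly dominant strategy.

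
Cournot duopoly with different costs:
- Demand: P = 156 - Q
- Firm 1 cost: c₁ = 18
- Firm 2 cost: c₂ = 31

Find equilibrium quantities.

q₁* = 50.33, q₂* = 37.33

Work:
Reaction: q₁ = (156 - 18 - q₂)/2
Reaction: q₂ = (156 - 31 - q₁)/2
Solve simultaneously:
q₁* = (156 - 2×18 + 31)/3 = 50.33
q₂* = (156 - 2×31 + 18)/3 = 37.33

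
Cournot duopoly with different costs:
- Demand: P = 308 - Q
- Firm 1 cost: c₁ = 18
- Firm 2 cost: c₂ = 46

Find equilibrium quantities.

q₁* = 106.0, q₂* = 78.0

Work:
Reaction: q₁ = (308 - 18 - q₂)/2
Reaction: q₂ = (308 - 46 - q₁)/2
Solve simultaneously:
q₁* = (308 - 2×18 + 46)/3 = 106.0
q₂* = (308 - 2×46 + 18)/3 = 78.0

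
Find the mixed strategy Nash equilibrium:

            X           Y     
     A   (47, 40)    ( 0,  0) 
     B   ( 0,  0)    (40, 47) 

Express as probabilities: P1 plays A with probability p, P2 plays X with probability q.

p = 0.5402, q = 0.4598

Work:
Find probabilities that make opponent indifferent:
P2 chooses q to make P1 indifferent between A and B
P1 chooses p to make P2 indifferent between X and Y
Mixed NE: P1 plays (A: 0.5402, B: 0.4598), P2 plays (X: 0.4598, Y: 0.5402)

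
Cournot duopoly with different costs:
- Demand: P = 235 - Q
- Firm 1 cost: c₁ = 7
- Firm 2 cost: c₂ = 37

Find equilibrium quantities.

q₁* = 86.0, q₂* = 56.0

Work:
Reaction: q₁ = (235 - 7 - q₂)/2
Reaction: q₂ = (235 - 37 - q₁)/2
Solve simultaneously:
q₁* = (235 - 2×7 + 37)/3 = 86.0
q₂* = (235 - 2×37 + 7)/3 = 56.0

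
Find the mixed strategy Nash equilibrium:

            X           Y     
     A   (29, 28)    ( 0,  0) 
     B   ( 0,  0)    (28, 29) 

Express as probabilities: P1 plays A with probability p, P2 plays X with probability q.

p = 0.5088, q = 0.4912

Work:
Find probabilities that make opponent indifferent:
P2 chooses q to make P1 indifferent between A and B
P1 chooses p to make P2 indifferent between X and Y
Mixed NE: P1 plays (A: 0.5088, B: 0.4912), P2 plays (X: 0.4912, Y: 0.5088)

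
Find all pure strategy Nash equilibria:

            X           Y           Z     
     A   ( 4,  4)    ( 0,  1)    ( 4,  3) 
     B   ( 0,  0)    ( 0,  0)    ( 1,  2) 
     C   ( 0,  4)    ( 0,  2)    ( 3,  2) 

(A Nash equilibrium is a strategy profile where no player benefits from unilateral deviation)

Nash equilibrium: (A, X)

Work:
Best responses:
  P1 vs X: payoffs [4, 0, 0] → best response A (payoff 4)
  P1 vs Y: payoffs [0, 0, 0] → best response A/B/C (payoff 0)
  P1 vs Z: payoffs [4, 1, 3] → best response A (payoff 4)
  P2 vs A: payoffs [4, 1, 3] → best response X (payoff 4)
  P2 vs B: payoffs [0, 0, 2] → best response Z (payoff 2)
  P2 vs C: payoffs [4, 2, 2] → best response X (payoff 4)
Mutual best responses: (A,X) → Nash equilibria.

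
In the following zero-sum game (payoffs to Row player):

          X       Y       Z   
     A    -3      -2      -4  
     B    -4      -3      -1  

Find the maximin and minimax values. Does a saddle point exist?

Maximin = -4, Minimax = -3, Saddle: False

Work:
Row minimums: [-4, -4] → maximin = -4
Column maximums: [-3, -2, -1] → minimax = -3
No saddle point (maximin ≠ minimax). Mixed strategy needed.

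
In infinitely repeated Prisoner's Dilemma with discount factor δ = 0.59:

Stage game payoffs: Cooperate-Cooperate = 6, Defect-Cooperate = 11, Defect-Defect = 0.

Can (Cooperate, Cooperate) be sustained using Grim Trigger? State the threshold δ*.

δ* = 0.4545; since δ = 0.59 ≥ 0.4545, cooperation can be sustained

Work:
For Grim Trigger:
Cooperate forever: 6/(1-δ)
Defect then punished: 11 + 0·δ/(1-δ)
Need: 6/(1-δ) ≥ 11 + 0·δ/(1-δ)
Solving: δ ≥ (T-R)/(T-P) = (11-6)/(11-0) = 0.4545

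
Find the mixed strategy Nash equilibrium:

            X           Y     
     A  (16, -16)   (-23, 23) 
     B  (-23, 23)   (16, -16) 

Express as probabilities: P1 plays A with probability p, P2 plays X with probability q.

p = 0.5, q = 0.5

Work:
Find probabilities that make opponent indifferent:
P2 chooses q to make P1 indifferent between A and B
P1 chooses p to make P2 indifferent between X and Y
Mixed NE: P1 plays (A: 0.5, B: 0.5), P2 plays (X: 0.5, Y: 0.5)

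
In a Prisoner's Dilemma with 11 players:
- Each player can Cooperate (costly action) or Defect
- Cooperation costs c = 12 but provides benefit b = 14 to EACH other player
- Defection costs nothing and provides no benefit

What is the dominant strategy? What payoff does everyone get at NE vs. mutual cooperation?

Dominant: Defect; NE payoff = 0; Coop payoff = 128

Work:
Defect dominates (saves cost c = 12, benefit to others is external)
NE: All defect → everyone gets 0
If all cooperate: each receives (10)×14 - 12 = 128
Social dilemma: 128 > 0 but NE gives 0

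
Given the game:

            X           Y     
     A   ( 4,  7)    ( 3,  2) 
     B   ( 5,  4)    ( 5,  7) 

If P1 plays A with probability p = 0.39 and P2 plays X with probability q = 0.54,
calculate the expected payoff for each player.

E[P1] = 4.4306, E[P2] = 5.1148

Work:
E[P1] = p·q·π₁(A,X) + p·(1-q)·π₁(A,Y) + (1-p)·q·π₁(B,X) + (1-p)·(1-q)·π₁(B,Y)
= 0.39·0.54·4 + 0.39·0.46·3 + 0.61·0.54·5 + 0.61·0.46·5
= 4.4306

E[P2] = 5.1148 (similar calculation)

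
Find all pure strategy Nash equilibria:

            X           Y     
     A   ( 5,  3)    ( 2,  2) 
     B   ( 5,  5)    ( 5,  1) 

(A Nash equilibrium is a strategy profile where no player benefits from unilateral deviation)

Nash equilibrium: (A, X), (B, X)

Work:
Best responses:
  P1 vs X: payoffs [5, 5] → best response A/B (payoff 5)
  P1 vs Y: payoffs [2, 5] → best response B (payoff 5)
  P2 vs A: payoffs [3, 2] → best response X (payoff 3)
  P2 vs B: payoffs [5, 1] → best response X (payoff 5)
Mutual best responses: (A,X), (B,X) → Nash equilibria.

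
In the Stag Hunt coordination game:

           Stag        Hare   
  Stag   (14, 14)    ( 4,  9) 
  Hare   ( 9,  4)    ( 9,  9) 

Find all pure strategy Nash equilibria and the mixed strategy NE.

Pure NE: (Stag, Stag) and (Hare, Hare); Mixed NE: p = 0.5, q = 0.5

Work:
Check pure NE:
(Stag, Stag): (14, 14) - no unilateral deviation beneficial
(Hare, Hare): (9, 9) - no unilateral deviation beneficial
Mixed NE: P1 plays Stag with p = 0.5, P2 plays Stag with q = 0.5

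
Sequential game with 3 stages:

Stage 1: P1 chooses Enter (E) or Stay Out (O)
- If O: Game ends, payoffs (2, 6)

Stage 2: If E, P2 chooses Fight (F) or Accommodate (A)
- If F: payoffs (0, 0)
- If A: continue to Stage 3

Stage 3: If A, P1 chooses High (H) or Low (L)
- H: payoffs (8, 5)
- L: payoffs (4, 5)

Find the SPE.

SPE: (E, A, H); Outcome (8, 5)

Work:
Stage 3: P1 chooses H (8 vs 4)
Stage 2: P2: F->0, A->5 (anticipating H). Choose A
Stage 1: P1: O->2, E->8 (anticipating A, H). Choose E
SPE path: E -> A -> H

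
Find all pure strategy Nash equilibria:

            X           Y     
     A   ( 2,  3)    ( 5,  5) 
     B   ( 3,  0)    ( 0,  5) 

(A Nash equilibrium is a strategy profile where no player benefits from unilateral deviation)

Nash equilibrium: (A, Y)

Work:
Best responses:
  P1 vs X: payoffs [2, 3] → best response B (payoff 3)
  P1 vs Y: payoffs [5, 0] → best response A (payoff 5)
  P2 vs A: payoffs [3, 5] → best response Y (payoff 5)
  P2 vs B: payoffs [0, 5] → best response Y (payoff 5)
Mutual best responses: (A,Y) → Nash equilibria.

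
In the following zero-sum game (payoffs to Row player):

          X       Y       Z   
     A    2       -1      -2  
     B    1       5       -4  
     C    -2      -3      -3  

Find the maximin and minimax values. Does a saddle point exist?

Maximin = -2, Minimax = -2, Saddle: True

Work:
Row minimums: [-2, -4, -3] → maximin = -2
Column maximums: [2, 5, -2] → minimax = -2
Saddle point exists! Game value = -2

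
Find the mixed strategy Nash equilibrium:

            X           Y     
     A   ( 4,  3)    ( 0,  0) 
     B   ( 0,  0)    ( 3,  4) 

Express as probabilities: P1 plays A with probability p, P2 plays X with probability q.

p = 0.5714, q = 0.4286

Work:
Find probabilities that make opponent indifferent:
P2 chooses q to make P1 indifferent between A and B
P1 chooses p to make P2 indifferent between X and Y
Mixed NE: P1 plays (A: 0.5714, B: 0.4286), P2 plays (X: 0.4286, Y: 0.5714)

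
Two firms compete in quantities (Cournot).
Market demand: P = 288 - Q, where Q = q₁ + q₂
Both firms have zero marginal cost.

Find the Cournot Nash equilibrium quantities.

q₁* = q₂* = 96.0; P* = 96.0

Work:
Profit: π_i = P·q_i = (a - q_i - q_j)·q_i
FOC: ∂π_i/∂q_i = a - 2q_i - q_j = 0
Reaction function: q_i = (288 - q_j)/2
Symmetry: q* = 288/3 = 96.0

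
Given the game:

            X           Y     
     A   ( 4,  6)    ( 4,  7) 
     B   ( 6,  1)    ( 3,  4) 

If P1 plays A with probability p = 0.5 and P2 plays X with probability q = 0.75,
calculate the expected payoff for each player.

E[P1] = 4.625, E[P2] = 4.0

Work:
E[P1] = p·q·π₁(A,X) + p·(1-q)·π₁(A,Y) + (1-p)·q·π₁(B,X) + (1-p)·(1-q)·π₁(B,Y)
= 0.5·0.75·4 + 0.5·0.25·4 + 0.5·0.75·6 + 0.5·0.25·3
= 4.625

E[P2] = 4.0 (similar calculation)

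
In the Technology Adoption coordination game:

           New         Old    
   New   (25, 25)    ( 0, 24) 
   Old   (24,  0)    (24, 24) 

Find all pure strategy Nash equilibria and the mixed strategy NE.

Pure NE: (New, New) and (Old, Old); Mixed NE: p = 0.96, q = 0.96

Work:
Check pure NE:
(New, New): (25, 25) - no unilateral deviation beneficial
(Old, Old): (24, 24) - no unilateral deviation beneficial
Mixed NE: P1 plays New with p = 0.96, P2 plays New with q = 0.96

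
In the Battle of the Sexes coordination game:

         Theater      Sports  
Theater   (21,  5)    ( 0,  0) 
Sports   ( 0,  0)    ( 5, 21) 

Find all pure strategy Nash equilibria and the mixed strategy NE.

Pure NE: (Theater, Theater) and (Sports, Sports); Mixed NE: p = 0.8077, q = 0.1923

Work:
Check pure NE:
(Theater, Theater): (21, 5) - no unilateral deviation beneficial
(Sports, Sports): (5, 21) - no unilateral deviation beneficial
Mixed NE: P1 plays Theater with p = 0.8077, P2 plays Theater with q = 0.1923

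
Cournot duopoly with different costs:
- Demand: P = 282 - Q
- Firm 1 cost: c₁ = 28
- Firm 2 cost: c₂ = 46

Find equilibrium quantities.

q₁* = 90.67, q₂* = 72.67

Work:
Reaction: q₁ = (282 - 28 - q₂)/2
Reaction: q₂ = (282 - 46 - q₁)/2
Solve simultaneously:
q₁* = (282 - 2×28 + 46)/3 = 90.67
q₂* = (282 - 2×46 + 28)/3 = 72.67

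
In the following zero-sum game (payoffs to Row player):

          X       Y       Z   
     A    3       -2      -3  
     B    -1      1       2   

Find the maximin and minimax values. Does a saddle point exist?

Maximin = -1, Minimax = 1, Saddle: False

Work:
Row minimums: [-3, -1] → maximin = -1
Column maximums: [3, 1, 2] → minimax = 1
No saddle point (maximin ≠ minimax). Mixed strategy needed.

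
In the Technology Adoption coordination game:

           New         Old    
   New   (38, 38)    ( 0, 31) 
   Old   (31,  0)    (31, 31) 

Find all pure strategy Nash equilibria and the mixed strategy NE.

Pure NE: (New, New) and (Old, Old); Mixed NE: p = 0.8158, q = 0.8158

Work:
Check pure NE:
(New, New): (38, 38) - no unilateral deviation beneficial
(Old, Old): (31, 31) - no unilateral deviation beneficial
Mixed NE: P1 plays New with p = 0.8158, P2 plays New with q = 0.8158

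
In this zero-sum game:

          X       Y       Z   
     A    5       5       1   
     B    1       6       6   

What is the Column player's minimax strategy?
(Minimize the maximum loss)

Column should play X, value = 5

Work:
Column player minimizes Row's maximum payoff:
Column X: max payoff to Row = 5
Column Y: max payoff to Row = 6
Column Z: max payoff to Row = 6
Minimum is 5, achieved by column X.
Minimax strategy: X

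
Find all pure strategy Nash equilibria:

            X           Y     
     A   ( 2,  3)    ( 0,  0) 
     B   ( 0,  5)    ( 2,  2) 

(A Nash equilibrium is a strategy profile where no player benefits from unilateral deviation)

Nash equilibrium: (A, X)

Work:
Best responses:
  P1 vs X: payoffs [2, 0] → best response A (payoff 2)
  P1 vs Y: payoffs [0, 2] → best response B (payoff 2)
  P2 vs A: payoffs [3, 0] → best response X (payoff 3)
  P2 vs B: payoffs [5, 2] → best response X (payoff 5)
Mutual best responses: (A,X) → Nash equilibria.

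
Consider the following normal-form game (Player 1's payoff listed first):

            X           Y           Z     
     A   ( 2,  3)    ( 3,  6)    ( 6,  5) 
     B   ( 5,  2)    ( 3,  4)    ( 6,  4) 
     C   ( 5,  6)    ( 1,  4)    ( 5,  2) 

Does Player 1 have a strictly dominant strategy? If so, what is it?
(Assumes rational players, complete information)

No strictly dominant strategy exists for Player 1

Work:
A strategy strictly dominates another if it gives a strictly higher payoff against every opponent action. Compare each pair of P1's strategies column-by-column:
  A vs B: [2 vs 5, 3 vs 3, 6 vs 6] → A does not strictly dominate B (column X: 2 ≤ 5)
  A vs C: [2 vs 5, 3 vs 1, 6 vs 5] → A does not strictly dominate C (column X: 2 ≤ 5)
  B vs A: [5 vs 2, 3 vs 3, 6 vs 6] → B does not strictly dominate A (column Y: 3 ≤ 3)
  B vs C: [5 vs 5, 3 vs 1, 6 vs 5] → B does not strictly dominate C (column X: 5 ≤ 5)
  C vs A: [5 vs 2, 1 vs 3, 5 vs 6] → C does not strictly dominate A (column Y: 1 ≤ 3)
  C vs B: [5 vs 5, 1 vs 3, 5 vs 6] → C does not strictly dominate B (column X: 5 ≤ 5)
No single strategy strictly dominates all others → no strictly dominant strategy.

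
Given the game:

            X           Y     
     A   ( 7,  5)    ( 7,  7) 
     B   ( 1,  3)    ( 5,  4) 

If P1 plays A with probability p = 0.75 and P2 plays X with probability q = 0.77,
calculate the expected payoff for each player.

E[P1] = 5.73, E[P2] = 4.9025

Work:
E[P1] = p·q·π₁(A,X) + p·(1-q)·π₁(A,Y) + (1-p)·q·π₁(B,X) + (1-p)·(1-q)·π₁(B,Y)
= 0.75·0.77·7 + 0.75·0.23·7 + 0.25·0.77·1 + 0.25·0.23·5
= 5.73

E[P2] = 4.9025 (similar calculation)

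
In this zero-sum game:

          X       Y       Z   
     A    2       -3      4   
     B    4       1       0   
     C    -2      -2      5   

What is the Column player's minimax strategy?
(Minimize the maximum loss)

Column should play Y, value = 1

Work:
Column player minimizes Row's maximum payoff:
Column X: max payoff to Row = 4
Column Y: max payoff to Row = 1
Column Z: max payoff to Row = 5
Minimum is 1, achieved by column Y.
Minimax strategy: Y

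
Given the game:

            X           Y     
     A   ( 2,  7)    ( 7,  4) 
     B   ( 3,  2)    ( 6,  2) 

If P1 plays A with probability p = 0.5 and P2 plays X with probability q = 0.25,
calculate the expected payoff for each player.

E[P1] = 5.5, E[P2] = 3.375

Work:
E[P1] = p·q·π₁(A,X) + p·(1-q)·π₁(A,Y) + (1-p)·q·π₁(B,X) + (1-p)·(1-q)·π₁(B,Y)
= 0.5·0.25·2 + 0.5·0.75·7 + 0.5·0.25·3 + 0.5·0.75·6
= 5.5

E[P2] = 3.375 (similar calculation)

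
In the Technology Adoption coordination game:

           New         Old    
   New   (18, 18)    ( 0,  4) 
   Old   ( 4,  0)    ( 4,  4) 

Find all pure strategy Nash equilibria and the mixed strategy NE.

Pure NE: (New, New) and (Old, Old); Mixed NE: p = 0.2222, q = 0.2222

Work:
Check pure NE:
(New, New): (18, 18) - no unilateral deviation beneficial
(Old, Old): (4, 4) - no unilateral deviation beneficial
Mixed NE: P1 plays New with p = 0.2222, P2 plays New with q = 0.2222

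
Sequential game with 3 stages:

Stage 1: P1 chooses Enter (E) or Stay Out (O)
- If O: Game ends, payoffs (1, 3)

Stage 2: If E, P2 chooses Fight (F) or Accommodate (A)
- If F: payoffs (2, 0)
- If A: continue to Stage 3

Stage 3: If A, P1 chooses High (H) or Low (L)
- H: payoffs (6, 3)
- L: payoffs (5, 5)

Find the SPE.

SPE: (E, A, H); Outcome (6, 3)

Work:
Stage 3: P1 chooses H (6 vs 5)
Stage 2: P2: F->0, A->3 (anticipating H). Choose A
Stage 1: P1: O->1, E->6 (anticipating A, H). Choose E
SPE path: E -> A -> H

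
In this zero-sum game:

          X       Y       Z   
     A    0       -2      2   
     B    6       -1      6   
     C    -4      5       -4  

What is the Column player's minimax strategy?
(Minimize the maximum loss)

Column should play Y, value = 5

Work:
Column player minimizes Row's maximum payoff:
Column X: max payoff to Row = 6
Column Y: max payoff to Row = 5
Column Z: max payoff to Row = 6
Minimum is 5, achieved by column Y.
Minimax strategy: Y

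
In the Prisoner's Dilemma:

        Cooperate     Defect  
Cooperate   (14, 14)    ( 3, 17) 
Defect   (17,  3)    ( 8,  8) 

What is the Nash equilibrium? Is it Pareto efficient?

(Defect, Defect) is NE; not Pareto efficient

Work:
Defect dominates Cooperate for both players:
If P2 cooperates: Defect (17) > Cooperate (14)
If P2 defects: Defect (8) > Cooperate (3)
NE: (Defect, Defect) with payoff (8, 8)
But (Cooperate, Cooperate) = (14, 14) Pareto dominates (8, 8)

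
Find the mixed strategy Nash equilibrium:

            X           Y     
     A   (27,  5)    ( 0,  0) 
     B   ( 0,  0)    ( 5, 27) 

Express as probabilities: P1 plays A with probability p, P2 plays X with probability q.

p = 0.8438, q = 0.1562

Work:
Find probabilities that make opponent indifferent:
P2 chooses q to make P1 indifferent between A and B
P1 chooses p to make P2 indifferent between X and Y
Mixed NE: P1 plays (A: 0.8438, B: 0.1562), P2 plays (X: 0.1562, Y: 0.8438)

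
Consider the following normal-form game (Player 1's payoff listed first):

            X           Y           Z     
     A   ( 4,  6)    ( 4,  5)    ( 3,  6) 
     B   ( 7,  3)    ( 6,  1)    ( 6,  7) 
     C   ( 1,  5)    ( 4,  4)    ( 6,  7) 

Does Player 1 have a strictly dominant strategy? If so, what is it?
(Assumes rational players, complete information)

No strictly dominant strategy exists for Player 1

Work:
A strategy strictly dominates another if it gives a strictly higher payoff against every opponent action. Compare each pair of P1's strategies column-by-column:
  A vs B: [4 vs 7, 4 vs 6, 3 vs 6] → A does not strictly dominate B (column X: 4 ≤ 7)
  A vs C: [4 vs 1, 4 vs 4, 3 vs 6] → A does not strictly dominate C (column Y: 4 ≤ 4)
  B vs A: [7 vs 4, 6 vs 4, 6 vs 3] → B strictly dominates A
  B vs C: [7 vs 1, 6 vs 4, 6 vs 6] → B does not strictly dominate C (column Z: 6 ≤ 6)
  C vs A: [1 vs 4, 4 vs 4, 6 vs 3] → C does not strictly dominate A (column X: 1 ≤ 4)
  C vs B: [1 vs 7, 4 vs 6, 6 vs 6] → C does not strictly dominate B (column X: 1 ≤ 7)
No single strategy strictly dominates all others → no strictly dominant strategy.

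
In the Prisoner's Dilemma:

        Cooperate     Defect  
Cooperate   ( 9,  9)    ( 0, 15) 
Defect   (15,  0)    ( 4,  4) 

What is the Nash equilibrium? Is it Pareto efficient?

(Defect, Defect) is NE; not Pareto efficient

Work:
Defect dominates Cooperate for both players:
If P2 cooperates: Defect (15) > Cooperate (9)
If P2 defects: Defect (4) > Cooperate (0)
NE: (Defect, Defect) with payoff (4, 4)
But (Cooperate, Cooperate) = (9, 9) Pareto dominates (4, 4)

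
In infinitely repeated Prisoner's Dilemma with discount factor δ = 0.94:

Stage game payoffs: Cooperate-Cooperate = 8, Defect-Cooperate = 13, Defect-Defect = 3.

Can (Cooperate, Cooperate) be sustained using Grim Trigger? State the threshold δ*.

δ* = 0.5; since δ = 0.94 ≥ 0.5, cooperation can be sustained

Work:
For Grim Trigger:
Cooperate forever: 8/(1-δ)
Defect then punished: 13 + 3·δ/(1-δ)
Need: 8/(1-δ) ≥ 13 + 3·δ/(1-δ)
Solving: δ ≥ (T-R)/(T-P) = (13-8)/(13-3) = 0.5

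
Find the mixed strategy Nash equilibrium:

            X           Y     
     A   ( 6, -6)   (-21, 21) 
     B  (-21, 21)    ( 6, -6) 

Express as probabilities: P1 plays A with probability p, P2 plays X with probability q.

p = 0.5, q = 0.5

Work:
Find probabilities that make opponent indifferent:
P2 chooses q to make P1 indifferent between A and B
P1 chooses p to make P2 indifferent between X and Y
Mixed NE: P1 plays (A: 0.5, B: 0.5), P2 plays (X: 0.5, Y: 0.5)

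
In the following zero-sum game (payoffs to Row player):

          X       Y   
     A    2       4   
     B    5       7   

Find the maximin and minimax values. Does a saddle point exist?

Maximin = 5, Minimax = 5, Saddle: True

Work:
Row minimums: [2, 5] → maximin = 5
Column maximums: [5, 7] → minimax = 5
Saddle point exists! Game value = 5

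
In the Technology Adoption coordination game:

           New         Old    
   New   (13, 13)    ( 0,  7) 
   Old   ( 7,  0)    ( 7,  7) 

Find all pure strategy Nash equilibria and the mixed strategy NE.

Pure NE: (New, New) and (Old, Old); Mixed NE: p = 0.5385, q = 0.5385

Work:
Check pure NE:
(New, New): (13, 13) - no unilateral deviation beneficial
(Old, Old): (7, 7) - no unilateral deviation beneficial
Mixed NE: P1 plays New with p = 0.5385, P2 plays New with q = 0.5385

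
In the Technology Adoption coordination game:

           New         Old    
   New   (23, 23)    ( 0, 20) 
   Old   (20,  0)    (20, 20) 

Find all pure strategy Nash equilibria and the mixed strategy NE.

Pure NE: (New, New) and (Old, Old); Mixed NE: p = 0.8696, q = 0.8696

Work:
Check pure NE:
(New, New): (23, 23) - no unilateral deviation beneficial
(Old, Old): (20, 20) - no unilateral deviation beneficial
Mixed NE: P1 plays New with p = 0.8696, P2 plays New with q = 0.8696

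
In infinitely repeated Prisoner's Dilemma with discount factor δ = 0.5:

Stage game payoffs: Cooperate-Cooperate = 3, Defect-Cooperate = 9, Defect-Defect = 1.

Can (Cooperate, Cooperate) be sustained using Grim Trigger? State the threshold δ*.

δ* = 0.75; since δ = 0.5 < 0.75, cooperation cannot be sustained

Work:
For Grim Trigger:
Cooperate forever: 3/(1-δ)
Defect then punished: 9 + 1·δ/(1-δ)
Need: 3/(1-δ) ≥ 9 + 1·δ/(1-δ)
Solving: δ ≥ (T-R)/(T-P) = (9-3)/(9-1) = 0.75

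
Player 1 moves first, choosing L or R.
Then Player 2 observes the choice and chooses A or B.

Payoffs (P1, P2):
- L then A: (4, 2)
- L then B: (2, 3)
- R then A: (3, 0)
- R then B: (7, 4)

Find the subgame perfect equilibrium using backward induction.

P1 plays R, P2 plays B after L and B after R; Payoff (7, 4)

Work:
Backward induction:
After L: P2 chooses B → P1 gets 2
After R: P2 chooses B → P1 gets 7
P1 chooses R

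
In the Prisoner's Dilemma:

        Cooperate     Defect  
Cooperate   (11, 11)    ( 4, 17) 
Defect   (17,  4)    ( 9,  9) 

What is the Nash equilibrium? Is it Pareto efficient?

(Defect, Defect) is NE; not Pareto efficient

Work:
Defect dominates Cooperate for both players:
If P2 cooperates: Defect (17) > Cooperate (11)
If P2 defects: Defect (9) > Cooperate (4)
NE: (Defect, Defect) with payoff (9, 9)
But (Cooperate, Cooperate) = (11, 11) Pareto dominates (9, 9)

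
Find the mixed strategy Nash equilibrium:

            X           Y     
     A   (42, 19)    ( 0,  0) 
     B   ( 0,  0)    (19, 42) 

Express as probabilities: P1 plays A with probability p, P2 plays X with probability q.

p = 0.6885, q = 0.3115

Work:
Find probabilities that make opponent indifferent:
P2 chooses q to make P1 indifferent between A and B
P1 chooses p to make P2 indifferent between X and Y
Mixed NE: P1 plays (A: 0.6885, B: 0.3115), P2 plays (X: 0.3115, Y: 0.6885)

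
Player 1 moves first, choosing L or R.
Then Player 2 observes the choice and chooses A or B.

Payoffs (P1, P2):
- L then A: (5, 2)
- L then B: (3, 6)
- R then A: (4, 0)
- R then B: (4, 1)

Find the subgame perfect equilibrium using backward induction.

P1 plays R, P2 plays B after L and B after R; Payoff (4, 1)

Work:
Backward induction:
After L: P2 chooses B → P1 gets 3
After R: P2 chooses B → P1 gets 4
P1 chooses R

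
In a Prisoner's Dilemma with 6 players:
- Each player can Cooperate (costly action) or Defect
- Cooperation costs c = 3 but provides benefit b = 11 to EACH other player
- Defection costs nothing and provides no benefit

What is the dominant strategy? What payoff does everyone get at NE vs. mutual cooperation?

Dominant: Defect; NE payoff = 0; Coop payoff = 52

Work:
Defect dominates (saves cost c = 3, benefit to others is external)
NE: All defect → everyone gets 0
If all cooperate: each receives (5)×11 - 3 = 52
Social dilemma: 52 > 0 but NE gives 0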